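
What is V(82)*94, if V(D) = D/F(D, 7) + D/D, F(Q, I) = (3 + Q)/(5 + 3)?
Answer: 69654/85 ≈ 819.46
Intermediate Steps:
F(Q, I) = 3/8 + Q/8 (F(Q, I) = (3 + Q)/8 = (3 + Q)*(1/8) = 3/8 + Q/8)
V(D) = 1 + D/(3/8 + D/8) (V(D) = D/(3/8 + D/8) + D/D = D/(3/8 + D/8) + 1 = 1 + D/(3/8 + D/8))
V(82)*94 = (3*(1 + 3*82)/(3 + 82))*94 = (3*(1 + 246)/85)*94 = (3*(1/85)*247)*94 = (741/85)*94 = 69654/85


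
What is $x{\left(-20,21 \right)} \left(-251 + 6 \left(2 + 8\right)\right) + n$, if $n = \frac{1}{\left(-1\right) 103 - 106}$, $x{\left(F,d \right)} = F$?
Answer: $\frac{798379}{209} \approx 3820.0$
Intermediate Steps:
$n = - \frac{1}{209}$ ($n = \frac{1}{-103 - 106} = \frac{1}{-209} = - \frac{1}{209} \approx -0.0047847$)
$x{\left(-20,21 \right)} \left(-251 + 6 \left(2 + 8\right)\right) + n = - 20 \left(-251 + 6 \left(2 + 8\right)\right) - \frac{1}{209} = - 20 \left(-251 + 6 \cdot 10\right) - \frac{1}{209} = - 20 \left(-251 + 60\right) - \frac{1}{209} = \left(-20\right) \left(-191\right) - \frac{1}{209} = 3820 - \frac{1}{209} = \frac{798379}{209}$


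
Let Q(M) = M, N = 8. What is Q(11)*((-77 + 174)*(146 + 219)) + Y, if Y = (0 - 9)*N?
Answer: 389383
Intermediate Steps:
Y = -72 (Y = (0 - 9)*8 = -9*8 = -72)
Q(11)*((-77 + 174)*(146 + 219)) + Y = 11*((-77 + 174)*(146 + 219)) - 72 = 11*(97*365) - 72 = 11*35405 - 72 = 389455 - 72 = 389383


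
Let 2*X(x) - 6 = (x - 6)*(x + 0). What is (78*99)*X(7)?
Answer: 50193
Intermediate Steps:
X(x) = 3 + x*(-6 + x)/2 (X(x) = 3 + ((x - 6)*(x + 0))/2 = 3 + ((-6 + x)*x)/2 = 3 + (x*(-6 + x))/2 = 3 + x*(-6 + x)/2)
(78*99)*X(7) = (78*99)*(3 + (½)*7² - 3*7) = 7722*(3 + (½)*49 - 21) = 7722*(3 + 49/2 - 21) = 7722*(13/2) = 50193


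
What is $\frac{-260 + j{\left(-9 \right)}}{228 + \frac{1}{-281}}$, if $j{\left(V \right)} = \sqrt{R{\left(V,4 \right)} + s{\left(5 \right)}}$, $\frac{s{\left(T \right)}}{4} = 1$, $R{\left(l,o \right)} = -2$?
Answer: $- \frac{73060}{64067} + \frac{281 \sqrt{2}}{64067} \approx -1.1342$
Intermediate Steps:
$s{\left(T \right)} = 4$ ($s{\left(T \right)} = 4 \cdot 1 = 4$)
$j{\left(V \right)} = \sqrt{2}$ ($j{\left(V \right)} = \sqrt{-2 + 4} = \sqrt{2}$)
$\frac{-260 + j{\left(-9 \right)}}{228 + \frac{1}{-281}} = \frac{-260 + \sqrt{2}}{228 + \frac{1}{-281}} = \frac{-260 + \sqrt{2}}{228 - \frac{1}{281}} = \frac{-260 + \sqrt{2}}{\frac{64067}{281}} = \left(-260 + \sqrt{2}\right) \frac{281}{64067} = - \frac{73060}{64067} + \frac{281 \sqrt{2}}{64067}$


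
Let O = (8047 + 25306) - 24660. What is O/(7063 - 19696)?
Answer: -8693/12633 ≈ -0.68812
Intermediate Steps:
O = 8693 (O = 33353 - 24660 = 8693)
O/(7063 - 19696) = 8693/(7063 - 19696) = 8693/(-12633) = 8693*(-1/12633) = -8693/12633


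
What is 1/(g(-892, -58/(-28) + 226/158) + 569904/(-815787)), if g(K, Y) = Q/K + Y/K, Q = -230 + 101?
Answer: -38324585544/21381327601 ≈ -1.7924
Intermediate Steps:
Q = -129
g(K, Y) = -129/K + Y/K
1/(g(-892, -58/(-28) + 226/158) + 569904/(-815787)) = 1/((-129 + (-58/(-28) + 226/158))/(-892) + 569904/(-815787)) = 1/(-(-129 + (-58*(-1/28) + 226*(1/158)))/892 + 569904*(-1/815787)) = 1/(-(-129 + (29/14 + 113/79))/892 - 189968/271929) = 1/(-(-129 + 3873/1106)/892 - 189968/271929) = 1/(-1/892*(-138801/1106) - 189968/271929) = 1/(138801/986552 - 189968/271929) = 1/(-21381327601/38324585544) = -38324585544/21381327601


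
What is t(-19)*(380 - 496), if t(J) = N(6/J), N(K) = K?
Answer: 696/19 ≈ 36.632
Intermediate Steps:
t(J) = 6/J
t(-19)*(380 - 496) = (6/(-19))*(380 - 496) = (6*(-1/19))*(-116) = -6/19*(-116) = 696/19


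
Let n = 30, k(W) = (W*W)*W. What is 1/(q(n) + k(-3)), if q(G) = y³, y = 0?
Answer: -1/27 ≈ -0.037037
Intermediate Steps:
k(W) = W³ (k(W) = W²*W = W³)
q(G) = 0 (q(G) = 0³ = 0)
1/(q(n) + k(-3)) = 1/(0 + (-3)³) = 1/(0 - 27) = 1/(-27) = -1/27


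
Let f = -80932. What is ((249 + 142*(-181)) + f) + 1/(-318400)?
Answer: -33872984001/318400 ≈ -1.0639e+5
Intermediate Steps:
((249 + 142*(-181)) + f) + 1/(-318400) = ((249 + 142*(-181)) - 80932) + 1/(-318400) = ((249 - 25702) - 80932) - 1/318400 = (-25453 - 80932) - 1/318400 = -106385 - 1/318400 = -33872984001/318400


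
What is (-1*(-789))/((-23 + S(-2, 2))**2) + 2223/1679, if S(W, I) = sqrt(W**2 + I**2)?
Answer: 1314793890/455749439 + 72588*sqrt(2)/271441 ≈ 3.2631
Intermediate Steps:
S(W, I) = sqrt(I**2 + W**2)
(-1*(-789))/((-23 + S(-2, 2))**2) + 2223/1679 = (-1*(-789))/((-23 + sqrt(2**2 + (-2)**2))**2) + 2223/1679 = 789/((-23 + sqrt(4 + 4))**2) + 2223*(1/1679) = 789/((-23 + sqrt(8))**2) + 2223/1679 = 789/((-23 + 2*sqrt(2))**2) + 2223/1679 = 789/(-23 + 2*sqrt(2))**2 + 2223/1679 = 2223/1679 + 789/(-23 + 2*sqrt(2))**2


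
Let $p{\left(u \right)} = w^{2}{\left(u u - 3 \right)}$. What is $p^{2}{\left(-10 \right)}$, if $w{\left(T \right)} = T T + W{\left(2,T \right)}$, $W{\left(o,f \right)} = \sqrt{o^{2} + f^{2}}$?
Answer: $\left(9409 + \sqrt{9413}\right)^{4} \approx 8.1657 \cdot 10^{15}$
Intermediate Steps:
$W{\left(o,f \right)} = \sqrt{f^{2} + o^{2}}$
$w{\left(T \right)} = T^{2} + \sqrt{4 + T^{2}}$ ($w{\left(T \right)} = T T + \sqrt{T^{2} + 2^{2}} = T^{2} + \sqrt{T^{2} + 4} = T^{2} + \sqrt{4 + T^{2}}$)
$p{\left(u \right)} = \left(\left(-3 + u^{2}\right)^{2} + \sqrt{4 + \left(-3 + u^{2}\right)^{2}}\right)^{2}$ ($p{\left(u \right)} = \left(\left(u u - 3\right)^{2} + \sqrt{4 + \left(u u - 3\right)^{2}}\right)^{2} = \left(\left(u^{2} - 3\right)^{2} + \sqrt{4 + \left(u^{2} - 3\right)^{2}}\right)^{2} = \left(\left(-3 + u^{2}\right)^{2} + \sqrt{4 + \left(-3 + u^{2}\right)^{2}}\right)^{2}$)
$p^{2}{\left(-10 \right)} = \left(\left(\left(-3 + \left(-10\right)^{2}\right)^{2} + \sqrt{4 + \left(-3 + \left(-10\right)^{2}\right)^{2}}\right)^{2}\right)^{2} = \left(\left(\left(-3 + 100\right)^{2} + \sqrt{4 + \left(-3 + 100\right)^{2}}\right)^{2}\right)^{2} = \left(\left(97^{2} + \sqrt{4 + 97^{2}}\right)^{2}\right)^{2} = \left(\left(9409 + \sqrt{4 + 9409}\right)^{2}\right)^{2} = \left(\left(9409 + \sqrt{9413}\right)^{2}\right)^{2} = \left(9409 + \sqrt{9413}\right)^{4}$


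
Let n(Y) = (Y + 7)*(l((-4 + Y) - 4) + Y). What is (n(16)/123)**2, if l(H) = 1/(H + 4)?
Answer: 19704721/2178576 ≈ 9.0448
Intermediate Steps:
l(H) = 1/(4 + H)
n(Y) = (7 + Y)*(Y + 1/(-4 + Y)) (n(Y) = (Y + 7)*(1/(4 + ((-4 + Y) - 4)) + Y) = (7 + Y)*(1/(4 + (-8 + Y)) + Y) = (7 + Y)*(1/(-4 + Y) + Y) = (7 + Y)*(Y + 1/(-4 + Y)))
(n(16)/123)**2 = (((7 + 16 + 16*(-4 + 16)*(7 + 16))/(-4 + 16))/123)**2 = (((7 + 16 + 16*12*23)/12)*(1/123))**2 = (((7 + 16 + 4416)/12)*(1/123))**2 = (((1/12)*4439)*(1/123))**2 = ((4439/12)*(1/123))**2 = (4439/1476)**2 = 19704721/2178576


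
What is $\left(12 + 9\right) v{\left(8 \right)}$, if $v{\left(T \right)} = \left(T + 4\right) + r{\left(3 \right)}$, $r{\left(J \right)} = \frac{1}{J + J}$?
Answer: $\frac{511}{2} \approx 255.5$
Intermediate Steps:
$r{\left(J \right)} = \frac{1}{2 J}$
$v{\left(T \right)} = \frac{25}{6} + T$ ($v{\left(T \right)} = \left(T + 4\right) + \frac{1}{2 \cdot 3} = \left(4 + T\right) + \frac{1}{2} \cdot \frac{1}{3} = \left(4 + T\right) + \frac{1}{6} = \frac{25}{6} + T$)
$\left(12 + 9\right) v{\left(8 \right)} = \left(12 + 9\right) \left(\frac{25}{6} + 8\right) = 21 \cdot \frac{73}{6} = \frac{511}{2}$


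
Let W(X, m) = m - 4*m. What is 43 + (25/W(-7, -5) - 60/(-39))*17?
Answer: 3802/39 ≈ 97.487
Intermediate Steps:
W(X, m) = -3*m
43 + (25/W(-7, -5) - 60/(-39))*17 = 43 + (25/((-3*(-5))) - 60/(-39))*17 = 43 + (25/15 - 60*(-1/39))*17 = 43 + (25*(1/15) + 20/13)*17 = 43 + (5/3 + 20/13)*17 = 43 + (125/39)*17 = 43 + 2125/39 = 3802/39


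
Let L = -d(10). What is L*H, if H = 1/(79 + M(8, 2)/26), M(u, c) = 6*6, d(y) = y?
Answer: -26/209 ≈ -0.12440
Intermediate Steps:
M(u, c) = 36
L = -10 (L = -1*10 = -10)
H = 13/1045 (H = 1/(79 + 36/26) = 1/(79 + 36*(1/26)) = 1/(79 + 18/13) = 1/(1045/13) = 13/1045 ≈ 0.012440)
L*H = -10*13/1045 = -26/209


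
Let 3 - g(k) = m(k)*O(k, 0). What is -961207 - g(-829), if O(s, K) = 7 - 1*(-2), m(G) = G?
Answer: -968671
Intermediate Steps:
O(s, K) = 9 (O(s, K) = 7 + 2 = 9)
g(k) = 3 - 9*k (g(k) = 3 - k*9 = 3 - 9*k)
-961207 - g(-829) = -961207 - (3 - 9*(-829)) = -961207 - (3 + 7461) = -961207 - 1*7464 = -961207 - 7464 = -968671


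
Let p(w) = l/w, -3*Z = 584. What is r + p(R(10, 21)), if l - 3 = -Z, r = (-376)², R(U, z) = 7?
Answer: 2969489/21 ≈ 1.4140e+5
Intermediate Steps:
Z = -584/3 (Z = -⅓*584 = -584/3 ≈ -194.67)
r = 141376
l = 593/3 (l = 3 - 1*(-584/3) = 3 + 584/3 = 593/3 ≈ 197.67)
p(w) = 593/(3*w)
r + p(R(10, 21)) = 141376 + (593/3)/7 = 141376 + (593/3)*(⅐) = 141376 + 593/21 = 2969489/21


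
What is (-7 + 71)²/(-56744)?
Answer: -512/7093 ≈ -0.072184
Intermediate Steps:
(-7 + 71)²/(-56744) = 64²*(-1/56744) = 4096*(-1/56744) = -512/7093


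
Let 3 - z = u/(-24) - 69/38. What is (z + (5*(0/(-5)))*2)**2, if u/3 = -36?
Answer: 36/361 ≈ 0.099723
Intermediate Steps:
u = -108 (u = 3*(-36) = -108)
z = 6/19 (z = 3 - (-108/(-24) - 69/38) = 3 - (-108*(-1/24) - 69*1/38) = 3 - (9/2 - 69/38) = 3 - 1*51/19 = 3 - 51/19 = 6/19 ≈ 0.31579)
(z + (5*(0/(-5)))*2)**2 = (6/19 + (5*(0/(-5)))*2)**2 = (6/19 + (5*(0*(-1/5)))*2)**2 = (6/19 + (5*0)*2)**2 = (6/19 + 0*2)**2 = (6/19 + 0)**2 = (6/19)**2 = 36/361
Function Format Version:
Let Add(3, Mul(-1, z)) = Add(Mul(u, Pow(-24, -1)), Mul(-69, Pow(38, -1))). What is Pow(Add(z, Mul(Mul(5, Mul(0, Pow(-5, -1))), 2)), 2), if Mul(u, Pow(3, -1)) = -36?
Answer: Rational(36, 361) ≈ 0.099723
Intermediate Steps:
u = -108 (u = Mul(3, -36) = -108)
z = Rational(6, 19) (z = Add(3, Mul(-1, Add(Mul(-108, Pow(-24, -1)), Mul(-69, Pow(38, -1))))) = Add(3, Mul(-1, Add(Mul(-108, Rational(-1, 24)), Mul(-69, Rational(1, 38))))) = Add(3, Mul(-1, Add(Rational(9, 2), Rational(-69, 38)))) = Add(3, Mul(-1, Rational(51, 19))) = Add(3, Rational(-51, 19)) = Rational(6, 19) ≈ 0.31579)
Pow(Add(z, Mul(Mul(5, Mul(0, Pow(-5, -1))), 2)), 2) = Pow(Add(Rational(6, 19), Mul(Mul(5, Mul(0, Pow(-5, -1))), 2)), 2) = Pow(Add(Rational(6, 19), Mul(Mul(5, Mul(0, Rational(-1, 5))), 2)), 2) = Pow(Add(Rational(6, 19), Mul(Mul(5, 0), 2)), 2) = Pow(Add(Rational(6, 19), Mul(0, 2)), 2) = Pow(Add(Rational(6, 19), 0), 2) = Pow(Rational(6, 19), 2) = Rational(36, 361)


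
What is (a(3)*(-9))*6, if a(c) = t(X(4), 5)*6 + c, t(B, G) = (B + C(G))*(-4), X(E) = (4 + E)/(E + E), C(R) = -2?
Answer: -1458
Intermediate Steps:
X(E) = (4 + E)/(2*E) (X(E) = (4 + E)/((2*E)) = (4 + E)*(1/(2*E)) = (4 + E)/(2*E))
t(B, G) = 8 - 4*B (t(B, G) = (B - 2)*(-4) = (-2 + B)*(-4) = 8 - 4*B)
a(c) = 24 + c (a(c) = (8 - 2*(4 + 4)/4)*6 + c = (8 - 2*8/4)*6 + c = (8 - 4*1)*6 + c = (8 - 4)*6 + c = 4*6 + c = 24 + c)
(a(3)*(-9))*6 = ((24 + 3)*(-9))*6 = (27*(-9))*6 = -243*6 = -1458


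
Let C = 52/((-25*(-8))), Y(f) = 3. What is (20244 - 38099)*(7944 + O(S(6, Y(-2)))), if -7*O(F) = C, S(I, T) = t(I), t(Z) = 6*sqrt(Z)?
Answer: -9928761977/70 ≈ -1.4184e+8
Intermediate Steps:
C = 13/50 (C = 52/200 = 52*(1/200) = 13/50 ≈ 0.26000)
S(I, T) = 6*sqrt(I)
O(F) = -13/350 (O(F) = -1/7*13/50 = -13/350)
(20244 - 38099)*(7944 + O(S(6, Y(-2)))) = (20244 - 38099)*(7944 - 13/350) = -17855*2780387/350 = -9928761977/70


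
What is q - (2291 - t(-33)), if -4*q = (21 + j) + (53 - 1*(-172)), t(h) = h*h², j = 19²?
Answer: -153519/4 ≈ -38380.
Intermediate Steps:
j = 361
t(h) = h³
q = -607/4 (q = -((21 + 361) + (53 - 1*(-172)))/4 = -(382 + (53 + 172))/4 = -(382 + 225)/4 = -¼*607 = -607/4 ≈ -151.75)
q - (2291 - t(-33)) = -607/4 - (2291 - 1*(-33)³) = -607/4 - (2291 - 1*(-35937)) = -607/4 - (2291 + 35937) = -607/4 - 1*38228 = -607/4 - 38228 = -153519/4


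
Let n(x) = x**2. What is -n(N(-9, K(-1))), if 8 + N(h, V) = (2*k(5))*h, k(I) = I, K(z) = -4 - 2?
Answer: -9604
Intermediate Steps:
K(z) = -6
N(h, V) = -8 + 10*h (N(h, V) = -8 + (2*5)*h = -8 + 10*h)
-n(N(-9, K(-1))) = -(-8 + 10*(-9))**2 = -(-8 - 90)**2 = -1*(-98)**2 = -1*9604 = -9604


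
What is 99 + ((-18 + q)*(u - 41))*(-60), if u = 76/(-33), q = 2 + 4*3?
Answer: -113231/11 ≈ -10294.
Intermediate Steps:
q = 14 (q = 2 + 12 = 14)
u = -76/33 (u = 76*(-1/33) = -76/33 ≈ -2.3030)
99 + ((-18 + q)*(u - 41))*(-60) = 99 + ((-18 + 14)*(-76/33 - 41))*(-60) = 99 - 4*(-1429/33)*(-60) = 99 + (5716/33)*(-60) = 99 - 114320/11 = -113231/11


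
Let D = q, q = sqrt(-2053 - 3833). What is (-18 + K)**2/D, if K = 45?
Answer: -81*I*sqrt(654)/218 ≈ -9.502*I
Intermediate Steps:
q = 3*I*sqrt(654) (q = sqrt(-5886) = 3*I*sqrt(654) ≈ 76.72*I)
D = 3*I*sqrt(654) ≈ 76.72*I
(-18 + K)**2/D = (-18 + 45)**2/((3*I*sqrt(654))) = 27**2*(-I*sqrt(654)/1962) = 729*(-I*sqrt(654)/1962) = -81*I*sqrt(654)/218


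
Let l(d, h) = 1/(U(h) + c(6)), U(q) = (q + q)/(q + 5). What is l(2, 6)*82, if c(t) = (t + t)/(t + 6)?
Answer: 902/23 ≈ 39.217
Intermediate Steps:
c(t) = 2*t/(6 + t) (c(t) = (2*t)/(6 + t) = 2*t/(6 + t))
U(q) = 2*q/(5 + q) (U(q) = (2*q)/(5 + q) = 2*q/(5 + q))
l(d, h) = 1/(1 + 2*h/(5 + h)) (l(d, h) = 1/(2*h/(5 + h) + 2*6/(6 + 6)) = 1/(2*h/(5 + h) + 2*6/12) = 1/(2*h/(5 + h) + 2*6*(1/12)) = 1/(2*h/(5 + h) + 1) = 1/(1 + 2*h/(5 + h)))
l(2, 6)*82 = ((5 + 6)/(5 + 3*6))*82 = (11/(5 + 18))*82 = (11/23)*82 = 902/23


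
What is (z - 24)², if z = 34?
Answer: 100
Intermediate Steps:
(z - 24)² = (34 - 24)² = 10² = 100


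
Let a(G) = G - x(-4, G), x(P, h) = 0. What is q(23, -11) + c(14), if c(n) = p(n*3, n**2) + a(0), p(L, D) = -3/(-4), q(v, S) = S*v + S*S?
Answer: -525/4 ≈ -131.25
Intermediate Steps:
q(v, S) = S**2 + S*v (q(v, S) = S*v + S**2 = S**2 + S*v)
a(G) = G (a(G) = G - 1*0 = G + 0 = G)
p(L, D) = 3/4 (p(L, D) = -3*(-1/4) = 3/4)
c(n) = 3/4 (c(n) = 3/4 + 0 = 3/4)
q(23, -11) + c(14) = -11*(-11 + 23) + 3/4 = -11*12 + 3/4 = -132 + 3/4 = -525/4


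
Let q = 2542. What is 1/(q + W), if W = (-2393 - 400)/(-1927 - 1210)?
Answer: 3137/7977047 ≈ 0.00039325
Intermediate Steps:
W = 2793/3137 (W = -2793/(-3137) = -2793*(-1/3137) = 2793/3137 ≈ 0.89034)
1/(q + W) = 1/(2542 + 2793/3137) = 1/(7977047/3137) = 3137/7977047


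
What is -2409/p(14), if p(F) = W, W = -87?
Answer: 803/29 ≈ 27.690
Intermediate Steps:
p(F) = -87
-2409/p(14) = -2409/(-87) = -2409*(-1/87) = 803/29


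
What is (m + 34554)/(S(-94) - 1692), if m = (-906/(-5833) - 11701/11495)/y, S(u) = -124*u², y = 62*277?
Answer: -2094195094376063/66506845960657960 ≈ -0.031488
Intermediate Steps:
y = 17174
m = -3044077/60606444910 (m = (-906/(-5833) - 11701/11495)/17174 = (-906*(-1/5833) - 11701*1/11495)*(1/17174) = (906/5833 - 11701/11495)*(1/17174) = -3044077/3528965*1/17174 = -3044077/60606444910 ≈ -5.0227e-5)
(m + 34554)/(S(-94) - 1692) = (-3044077/60606444910 + 34554)/(-124*(-94)² - 1692) = 2094195094376063/(60606444910*(-124*8836 - 1692)) = 2094195094376063/(60606444910*(-1095664 - 1692)) = (2094195094376063/60606444910)/(-1097356) = (2094195094376063/60606444910)*(-1/1097356) = -2094195094376063/66506845960657960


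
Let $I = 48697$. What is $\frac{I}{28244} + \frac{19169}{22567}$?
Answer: $\frac{1640354435}{637382348} \approx 2.5736$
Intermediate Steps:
$\frac{I}{28244} + \frac{19169}{22567} = \frac{48697}{28244} + \frac{19169}{22567} = \frac{1640354435}{637382348}$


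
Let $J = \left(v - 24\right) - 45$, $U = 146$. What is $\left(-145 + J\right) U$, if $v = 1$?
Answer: $-31098$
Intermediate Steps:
$J = -68$ ($J = \left(1 - 24\right) - 45 = -23 - 45 = -68$)
$\left(-145 + J\right) U = \left(-145 - 68\right) 146 = \left(-213\right) 146 = -31098$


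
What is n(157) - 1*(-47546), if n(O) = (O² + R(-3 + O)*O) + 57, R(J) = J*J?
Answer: 3795664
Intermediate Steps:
R(J) = J²
n(O) = 57 + O² + O*(-3 + O)² (n(O) = (O² + (-3 + O)²*O) + 57 = (O² + O*(-3 + O)²) + 57 = 57 + O² + O*(-3 + O)²)
n(157) - 1*(-47546) = (57 + 157² + 157*(-3 + 157)²) - 1*(-47546) = (57 + 24649 + 157*154²) + 47546 = (57 + 24649 + 157*23716) + 47546 = (57 + 24649 + 3723412) + 47546 = 3748118 + 47546 = 3795664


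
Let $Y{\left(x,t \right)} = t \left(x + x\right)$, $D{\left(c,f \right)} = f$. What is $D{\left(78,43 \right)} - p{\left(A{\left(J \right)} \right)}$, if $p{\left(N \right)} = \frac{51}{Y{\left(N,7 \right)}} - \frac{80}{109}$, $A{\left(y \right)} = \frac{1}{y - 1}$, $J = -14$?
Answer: $\frac{150123}{1526} \approx 98.377$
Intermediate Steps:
$A{\left(y \right)} = \frac{1}{-1 + y}$
$Y{\left(x,t \right)} = 2 t x$ ($Y{\left(x,t \right)} = t 2 x = 2 t x$)
$p{\left(N \right)} = - \frac{80}{109} + \frac{51}{14 N}$ ($p{\left(N \right)} = \frac{51}{2 \cdot 7 N} - \frac{80}{109} = \frac{51}{14 N} - \frac{80}{109} = - \frac{80}{109} + \frac{51}{14 N}$)
$D{\left(78,43 \right)} - p{\left(A{\left(J \right)} \right)} = 43 - \frac{5559 - \frac{1120}{-1 - 14}}{1526 \frac{1}{-1 - 14}} = 43 - \frac{5559 - \frac{1120}{-15}}{1526 \frac{1}{-15}} = 43 - \frac{5559 - - \frac{224}{3}}{1526 \left(- \frac{1}{15}\right)} = 43 - \frac{1}{1526} \left(-15\right) \left(5559 + \frac{224}{3}\right) = 43 - \frac{1}{1526} \left(-15\right) \frac{16901}{3} = 43 - - \frac{84505}{1526} = 43 + \frac{84505}{1526} = \frac{150123}{1526}$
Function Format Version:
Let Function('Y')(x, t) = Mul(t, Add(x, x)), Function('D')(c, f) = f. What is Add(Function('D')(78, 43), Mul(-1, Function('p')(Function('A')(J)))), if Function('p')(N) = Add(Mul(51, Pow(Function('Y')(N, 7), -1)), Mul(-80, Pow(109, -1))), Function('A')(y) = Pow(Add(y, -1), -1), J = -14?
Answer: Rational(150123, 1526) ≈ 98.377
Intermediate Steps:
Function('A')(y) = Pow(Add(-1, y), -1)
Function('Y')(x, t) = Mul(2, t, x) (Function('Y')(x, t) = Mul(t, Mul(2, x)) = Mul(2, t, x))
Function('p')(N) = Add(Rational(-80, 109), Mul(Rational(51, 14), Pow(N, -1))) (Function('p')(N) = Add(Mul(51, Pow(Mul(2, 7, N), -1)), Mul(-80, Pow(109, -1))) = Add(Mul(51, Pow(Mul(14, N), -1)), Mul(-80, Rational(1, 109))) = Add(Mul(51, Mul(Rational(1, 14), Pow(N, -1))), Rational(-80, 109)) = Add(Mul(Rational(51, 14), Pow(N, -1)), Rational(-80, 109)) = Add(Rational(-80, 109), Mul(Rational(51, 14), Pow(N, -1))))
Add(Function('D')(78, 43), Mul(-1, Function('p')(Function('A')(J)))) = Add(43, Mul(-1, Mul(Rational(1, 1526), Pow(Pow(Add(-1, -14), -1), -1), Add(5559, Mul(-1120, Pow(Add(-1, -14), -1)))))) = Add(43, Mul(-1, Mul(Rational(1, 1526), Pow(Pow(-15, -1), -1), Add(5559, Mul(-1120, Pow(-15, -1)))))) = Add(43, Mul(-1, Mul(Rational(1, 1526), Pow(Rational(-1, 15), -1), Add(5559, Mul(-1120, Rational(-1, 15)))))) = Add(43, Mul(-1, Mul(Rational(1, 1526), -15, Add(5559, Rational(224, 3))))) = Add(43, Mul(-1, Mul(Rational(1, 1526), -15, Rational(16901, 3)))) = Add(43, Mul(-1, Rational(-84505, 1526))) = Add(43, Rational(84505, 1526)) = Rational(150123, 1526)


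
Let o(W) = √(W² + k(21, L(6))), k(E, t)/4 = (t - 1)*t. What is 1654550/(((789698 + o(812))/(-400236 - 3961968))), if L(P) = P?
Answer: -7307222020410620/799515733 + 240582820940*√164866/10393704529 ≈ -9.1302e+6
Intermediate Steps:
k(E, t) = 4*t*(-1 + t) (k(E, t) = 4*((t - 1)*t) = 4*((-1 + t)*t) = 4*(t*(-1 + t)) = 4*t*(-1 + t))
o(W) = √(120 + W²) (o(W) = √(W² + 4*6*(-1 + 6)) = √(W² + 4*6*5) = √(W² + 120) = √(120 + W²))
1654550/(((789698 + o(812))/(-400236 - 3961968))) = 1654550/(((789698 + √(120 + 812²))/(-400236 - 3961968))) = 1654550/(((789698 + √(120 + 659344))/(-4362204))) = 1654550/(((789698 + √659464)*(-1/4362204))) = 1654550/(((789698 + 2*√164866)*(-1/4362204))) = 1654550/(-56407/311586 - √164866/2181102)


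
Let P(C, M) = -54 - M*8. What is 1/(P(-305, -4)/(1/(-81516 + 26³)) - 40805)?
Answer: 1/1365875 ≈ 7.3213e-7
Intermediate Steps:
P(C, M) = -54 - 8*M
1/(P(-305, -4)/(1/(-81516 + 26³)) - 40805) = 1/((-54 - 8*(-4))/(1/(-81516 + 26³)) - 40805) = 1/((-54 + 32)/(1/(-81516 + 17576)) - 40805) = 1/(-22/(1/(-63940)) - 40805) = 1/(-22/(-1/63940) - 40805) = 1/(-22*(-63940) - 40805) = 1/(1406680 - 40805) = 1/1365875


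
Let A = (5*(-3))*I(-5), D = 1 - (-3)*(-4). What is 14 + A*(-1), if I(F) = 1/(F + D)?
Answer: 209/16 ≈ 13.063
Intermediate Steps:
D = -11 (D = 1 - 1*12 = 1 - 12 = -11)
I(F) = 1/(-11 + F) (I(F) = 1/(F - 11) = 1/(-11 + F))
A = 15/16 (A = (5*(-3))/(-11 - 5) = -15/(-16) = -15*(-1/16) = 15/16 ≈ 0.93750)
14 + A*(-1) = 14 + (15/16)*(-1) = 14 - 15/16 = 209/16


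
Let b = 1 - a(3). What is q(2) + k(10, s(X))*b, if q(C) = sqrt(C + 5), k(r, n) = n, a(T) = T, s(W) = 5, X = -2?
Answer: -10 + sqrt(7) ≈ -7.3542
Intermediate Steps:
q(C) = sqrt(5 + C)
b = -2 (b = 1 - 1*3 = 1 - 3 = -2)
q(2) + k(10, s(X))*b = sqrt(5 + 2) + 5*(-2) = sqrt(7) - 10 = -10 + sqrt(7)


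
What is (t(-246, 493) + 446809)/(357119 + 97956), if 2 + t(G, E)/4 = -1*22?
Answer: 446713/455075 ≈ 0.98162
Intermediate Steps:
t(G, E) = -96 (t(G, E) = -8 + 4*(-1*22) = -8 + 4*(-22) = -8 - 88 = -96)
(t(-246, 493) + 446809)/(357119 + 97956) = (-96 + 446809)/(357119 + 97956) = 446713/455075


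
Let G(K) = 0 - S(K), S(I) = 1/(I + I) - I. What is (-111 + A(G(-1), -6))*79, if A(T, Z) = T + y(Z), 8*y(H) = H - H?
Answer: -17617/2 ≈ -8808.5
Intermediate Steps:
y(H) = 0 (y(H) = (H - H)/8 = (⅛)*0 = 0)
S(I) = 1/(2*I) - I
G(K) = K - 1/(2*K) (G(K) = 0 - (1/(2*K) - K) = 0 + (K - 1/(2*K)) = K - 1/(2*K))
A(T, Z) = T (A(T, Z) = T + 0 = T)
(-111 + A(G(-1), -6))*79 = (-111 + (-1 - ½/(-1)))*79 = (-111 + (-1 - ½*(-1)))*79 = (-111 + (-1 + ½))*79 = (-111 - ½)*79 = -223/2*79 = -17617/2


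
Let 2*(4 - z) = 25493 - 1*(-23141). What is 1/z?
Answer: -1/24313 ≈ -4.1130e-5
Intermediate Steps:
z = -24313 (z = 4 - (25493 - 1*(-23141))/2 = 4 - (25493 + 23141)/2 = 4 - 1/2*48634 = 4 - 24317 = -24313)
1/z = 1/(-24313) = -1/24313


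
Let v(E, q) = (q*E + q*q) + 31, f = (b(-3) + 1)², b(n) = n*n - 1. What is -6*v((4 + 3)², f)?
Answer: -63366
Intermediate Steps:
b(n) = -1 + n² (b(n) = n² - 1 = -1 + n²)
f = 81 (f = ((-1 + (-3)²) + 1)² = ((-1 + 9) + 1)² = (8 + 1)² = 9² = 81)
v(E, q) = 31 + q² + E*q (v(E, q) = (E*q + q²) + 31 = (q² + E*q) + 31 = 31 + q² + E*q)
-6*v((4 + 3)², f) = -6*(31 + 81² + (4 + 3)²*81) = -6*(31 + 6561 + 7²*81) = -6*(31 + 6561 + 49*81) = -6*(31 + 6561 + 3969) = -6*10561 = -63366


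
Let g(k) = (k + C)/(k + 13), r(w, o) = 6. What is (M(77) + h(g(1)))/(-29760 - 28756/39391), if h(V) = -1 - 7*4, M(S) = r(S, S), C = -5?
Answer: 905993/1172304916 ≈ 0.00077283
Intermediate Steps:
g(k) = (-5 + k)/(13 + k) (g(k) = (k - 5)/(k + 13) = (-5 + k)/(13 + k))
M(S) = 6
h(V) = -29 (h(V) = -1 - 28 = -29)
(M(77) + h(g(1)))/(-29760 - 28756/39391) = (6 - 29)/(-29760 - 28756/39391) = -23/(-29760 - 28756*1/39391) = -23/(-29760 - 28756/39391) = -23/(-1172304916/39391) = -23*(-39391/1172304916) = 905993/1172304916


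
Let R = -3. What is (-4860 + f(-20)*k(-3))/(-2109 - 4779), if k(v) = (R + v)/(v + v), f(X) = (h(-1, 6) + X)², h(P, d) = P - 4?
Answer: 605/984 ≈ 0.61484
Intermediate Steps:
h(P, d) = -4 + P
f(X) = (-5 + X)² (f(X) = ((-4 - 1) + X)² = (-5 + X)²)
k(v) = (-3 + v)/(2*v) (k(v) = (-3 + v)/(v + v) = (-3 + v)/((2*v)) = (-3 + v)*(1/(2*v)) = (-3 + v)/(2*v))
(-4860 + f(-20)*k(-3))/(-2109 - 4779) = (-4860 + (-5 - 20)²*((½)*(-3 - 3)/(-3)))/(-2109 - 4779) = (-4860 + (-25)²*((½)*(-⅓)*(-6)))/(-6888) = (-4860 + 625*1)*(-1/6888) = (-4860 + 625)*(-1/6888) = -4235*(-1/6888) = 605/984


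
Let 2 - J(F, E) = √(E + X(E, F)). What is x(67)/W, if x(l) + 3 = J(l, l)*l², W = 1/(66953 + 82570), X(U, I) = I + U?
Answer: 1341968925 - 671208747*√201 ≈ -8.1741e+9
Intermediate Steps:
J(F, E) = 2 - √(F + 2*E) (J(F, E) = 2 - √(E + (F + E)) = 2 - √(E + (E + F)) = 2 - √(F + 2*E))
W = 1/149523 ≈ 6.6879e-6
x(l) = -3 + l²*(2 - √3*√l) (x(l) = -3 + (2 - √(l + 2*l))*l² = -3 + (2 - √(3*l))*l² = -3 + (2 - √3*√l)*l² = -3 + l²*(2 - √3*√l))
x(67)/W = (-3 + 67²*(2 - √3*√67))/(1/149523) = (-3 + 4489*(2 - √201))*149523 = (-3 + (8978 - 4489*√201))*149523 = (8975 - 4489*√201)*149523 = 1341968925 - 671208747*√201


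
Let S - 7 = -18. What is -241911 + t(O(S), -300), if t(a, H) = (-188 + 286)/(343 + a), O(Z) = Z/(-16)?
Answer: -1330267021/5499 ≈ -2.4191e+5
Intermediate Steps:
S = -11 (S = 7 - 18 = -11)
O(Z) = -Z/16 (O(Z) = Z*(-1/16) = -Z/16)
t(a, H) = 98/(343 + a)
-241911 + t(O(S), -300) = -241911 + 98/(343 - 1/16*(-11)) = -241911 + 98/(343 + 11/16) = -241911 + 98/(5499/16) = -241911 + 98*(16/5499) = -241911 + 1568/5499 = -1330267021/5499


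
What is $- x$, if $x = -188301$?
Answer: $188301$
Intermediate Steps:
$- x = \left(-1\right) \left(-188301\right) = 188301$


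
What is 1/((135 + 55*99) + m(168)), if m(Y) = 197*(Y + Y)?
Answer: 1/71772 ≈ 1.3933e-5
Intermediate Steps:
m(Y) = 394*Y (m(Y) = 197*(2*Y) = 394*Y)
1/((135 + 55*99) + m(168)) = 1/((135 + 55*99) + 394*168) = 1/((135 + 5445) + 66192) = 1/(5580 + 66192) = 1/71772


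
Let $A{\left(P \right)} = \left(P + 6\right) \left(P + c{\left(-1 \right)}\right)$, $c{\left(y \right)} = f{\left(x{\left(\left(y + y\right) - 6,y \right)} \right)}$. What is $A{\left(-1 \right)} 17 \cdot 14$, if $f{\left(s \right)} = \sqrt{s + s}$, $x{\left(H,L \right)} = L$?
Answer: $-1190 + 1190 i \sqrt{2} \approx -1190.0 + 1682.9 i$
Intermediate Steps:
$f{\left(s \right)} = \sqrt{2} \sqrt{s}$ ($f{\left(s \right)} = \sqrt{2 s} = \sqrt{2} \sqrt{s}$)
$c{\left(y \right)} = \sqrt{2} \sqrt{y}$
$A{\left(P \right)} = \left(6 + P\right) \left(P + i \sqrt{2}\right)$ ($A{\left(P \right)} = \left(P + 6\right) \left(P + \sqrt{2} \sqrt{-1}\right) = \left(6 + P\right) \left(P + \sqrt{2} i\right) = \left(6 + P\right) \left(P + i \sqrt{2}\right)$)
$A{\left(-1 \right)} 17 \cdot 14 = \left(\left(-1\right)^{2} + 6 \left(-1\right) + 6 i \sqrt{2} + i \left(-1\right) \sqrt{2}\right) 17 \cdot 14 = \left(1 - 6 + 6 i \sqrt{2} - i \sqrt{2}\right) 17 \cdot 14 = \left(-5 + 5 i \sqrt{2}\right) 17 \cdot 14 = \left(-85 + 85 i \sqrt{2}\right) 14 = -1190 + 1190 i \sqrt{2}$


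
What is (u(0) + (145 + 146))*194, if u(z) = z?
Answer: 56454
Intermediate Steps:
(u(0) + (145 + 146))*194 = (0 + (145 + 146))*194 = (0 + 291)*194 = 291*194 = 56454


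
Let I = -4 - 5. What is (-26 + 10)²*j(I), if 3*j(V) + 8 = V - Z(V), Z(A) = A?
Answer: -2048/3 ≈ -682.67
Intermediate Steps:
I = -9
j(V) = -8/3 (j(V) = -8/3 + (V - V)/3 = -8/3 + (⅓)*0 = -8/3 + 0 = -8/3)
(-26 + 10)²*j(I) = (-26 + 10)²*(-8/3) = (-16)²*(-8/3) = 256*(-8/3) = -2048/3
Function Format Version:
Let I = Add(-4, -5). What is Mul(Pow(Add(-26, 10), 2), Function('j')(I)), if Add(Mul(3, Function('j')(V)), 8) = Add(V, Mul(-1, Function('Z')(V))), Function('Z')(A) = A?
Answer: Rational(-2048, 3) ≈ -682.67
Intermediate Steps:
I = -9
Function('j')(V) = Rational(-8, 3) (Function('j')(V) = Add(Rational(-8, 3), Mul(Rational(1, 3), Add(V, Mul(-1, V)))) = Add(Rational(-8, 3), Mul(Rational(1, 3), 0)) = Add(Rational(-8, 3), 0) = Rational(-8, 3))
Mul(Pow(Add(-26, 10), 2), Function('j')(I)) = Mul(Pow(Add(-26, 10), 2), Rational(-8, 3)) = Mul(Pow(-16, 2), Rational(-8, 3)) = Mul(256, Rational(-8, 3)) = Rational(-2048, 3)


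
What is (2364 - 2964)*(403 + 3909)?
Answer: -2587200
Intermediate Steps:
(2364 - 2964)*(403 + 3909) = -600*4312 = -2587200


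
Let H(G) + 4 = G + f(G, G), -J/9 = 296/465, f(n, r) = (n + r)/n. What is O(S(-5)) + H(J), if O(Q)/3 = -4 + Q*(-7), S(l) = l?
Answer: 13217/155 ≈ 85.271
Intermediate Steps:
O(Q) = -12 - 21*Q (O(Q) = 3*(-4 + Q*(-7)) = 3*(-4 - 7*Q) = -12 - 21*Q)
f(n, r) = (n + r)/n
J = -888/155 (J = -2664/465 = -9*296/465 = -888/155 ≈ -5.7290)
H(G) = -2 + G (H(G) = -4 + (G + (G + G)/G) = -4 + (G + (2*G)/G) = -4 + (G + 2) = -4 + (2 + G) = -2 + G)
O(S(-5)) + H(J) = (-12 - 21*(-5)) + (-2 - 888/155) = (-12 + 105) - 1198/155 = 93 - 1198/155 = 13217/155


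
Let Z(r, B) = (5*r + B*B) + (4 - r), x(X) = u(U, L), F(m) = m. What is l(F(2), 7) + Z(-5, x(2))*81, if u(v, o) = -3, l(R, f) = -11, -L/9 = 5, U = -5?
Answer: -578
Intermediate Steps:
L = -45 (L = -9*5 = -45)
x(X) = -3
Z(r, B) = 4 + B**2 + 4*r (Z(r, B) = (5*r + B**2) + (4 - r) = (B**2 + 5*r) + (4 - r) = 4 + B**2 + 4*r)
l(F(2), 7) + Z(-5, x(2))*81 = -11 + (4 + (-3)**2 + 4*(-5))*81 = -11 + (4 + 9 - 20)*81 = -11 - 7*81 = -11 - 567 = -578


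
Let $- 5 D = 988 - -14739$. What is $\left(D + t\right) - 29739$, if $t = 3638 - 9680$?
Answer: $- \frac{194632}{5} \approx -38926.0$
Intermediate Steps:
$D = - \frac{15727}{5}$ ($D = - \frac{988 - -14739}{5} = - \frac{988 + 14739}{5} = \left(- \frac{1}{5}\right) 15727 = - \frac{15727}{5} \approx -3145.4$)
$t = -6042$ ($t = 3638 - 9680 = -6042$)
$\left(D + t\right) - 29739 = \left(- \frac{15727}{5} - 6042\right) - 29739 = - \frac{45937}{5} - 29739 = - \frac{194632}{5}$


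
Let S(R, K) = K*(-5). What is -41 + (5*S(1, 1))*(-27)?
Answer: 634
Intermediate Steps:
S(R, K) = -5*K
-41 + (5*S(1, 1))*(-27) = -41 + (5*(-5*1))*(-27) = -41 + (5*(-5))*(-27) = -41 - 25*(-27) = -41 + 675 = 634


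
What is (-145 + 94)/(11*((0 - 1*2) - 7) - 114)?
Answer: 17/71 ≈ 0.23944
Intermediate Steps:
(-145 + 94)/(11*((0 - 1*2) - 7) - 114) = -51/(11*((0 - 2) - 7) - 114) = -51/(11*(-2 - 7) - 114) = -51/(11*(-9) - 114) = -51/(-99 - 114) = -51/(-213) = -51*(-1/213) = 17/71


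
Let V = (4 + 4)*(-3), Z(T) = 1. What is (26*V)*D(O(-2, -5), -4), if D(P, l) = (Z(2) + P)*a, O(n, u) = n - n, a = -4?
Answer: 2496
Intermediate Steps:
O(n, u) = 0
V = -24 (V = 8*(-3) = -24)
D(P, l) = -4 - 4*P (D(P, l) = (1 + P)*(-4) = -4 - 4*P)
(26*V)*D(O(-2, -5), -4) = (26*(-24))*(-4 - 4*0) = -624*(-4 + 0) = -624*(-4) = 2496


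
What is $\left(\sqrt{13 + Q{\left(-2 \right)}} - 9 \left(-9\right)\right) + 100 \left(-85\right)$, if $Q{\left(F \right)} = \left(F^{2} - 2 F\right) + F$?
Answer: $-8419 + \sqrt{19} \approx -8414.6$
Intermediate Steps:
$Q{\left(F \right)} = F^{2} - F$
$\left(\sqrt{13 + Q{\left(-2 \right)}} - 9 \left(-9\right)\right) + 100 \left(-85\right) = \left(\sqrt{13 - 2 \left(-1 - 2\right)} - 9 \left(-9\right)\right) + 100 \left(-85\right) = \left(\sqrt{13 - -6} - -81\right) - 8500 = \left(\sqrt{13 + 6} + 81\right) - 8500 = \left(\sqrt{19} + 81\right) - 8500 = \left(81 + \sqrt{19}\right) - 8500 = -8419 + \sqrt{19}$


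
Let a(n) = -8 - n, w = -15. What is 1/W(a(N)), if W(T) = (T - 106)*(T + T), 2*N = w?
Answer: 2/213 ≈ 0.0093897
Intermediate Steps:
N = -15/2 (N = (½)*(-15) = -15/2 ≈ -7.5000)
W(T) = 2*T*(-106 + T) (W(T) = (-106 + T)*(2*T) = 2*T*(-106 + T))
1/W(a(N)) = 1/(2*(-8 - 1*(-15/2))*(-106 + (-8 - 1*(-15/2)))) = 1/(2*(-8 + 15/2)*(-106 + (-8 + 15/2))) = 1/(2*(-½)*(-106 - ½)) = 1/(2*(-½)*(-213/2)) = 1/(213/2) = 2/213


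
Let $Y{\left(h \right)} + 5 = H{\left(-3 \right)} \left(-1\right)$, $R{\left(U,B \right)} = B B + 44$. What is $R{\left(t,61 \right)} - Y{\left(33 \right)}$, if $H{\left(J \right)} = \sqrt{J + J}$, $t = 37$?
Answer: $3770 + i \sqrt{6} \approx 3770.0 + 2.4495 i$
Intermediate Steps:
$H{\left(J \right)} = \sqrt{2} \sqrt{J}$ ($H{\left(J \right)} = \sqrt{2 J} = \sqrt{2} \sqrt{J}$)
$R{\left(U,B \right)} = 44 + B^{2}$ ($R{\left(U,B \right)} = B^{2} + 44 = 44 + B^{2}$)
$Y{\left(h \right)} = -5 - i \sqrt{6}$ ($Y{\left(h \right)} = -5 + \sqrt{2} \sqrt{-3} \left(-1\right) = -5 + \sqrt{2} i \sqrt{3} \left(-1\right) = -5 + i \sqrt{6} \left(-1\right) = -5 - i \sqrt{6}$)
$R{\left(t,61 \right)} - Y{\left(33 \right)} = \left(44 + 61^{2}\right) - \left(-5 - i \sqrt{6}\right) = \left(44 + 3721\right) + \left(5 + i \sqrt{6}\right) = 3765 + \left(5 + i \sqrt{6}\right) = 3770 + i \sqrt{6}$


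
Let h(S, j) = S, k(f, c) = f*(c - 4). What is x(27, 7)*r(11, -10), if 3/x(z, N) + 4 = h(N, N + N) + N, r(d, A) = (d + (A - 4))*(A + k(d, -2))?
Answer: 342/5 ≈ 68.400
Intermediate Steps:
k(f, c) = f*(-4 + c)
r(d, A) = (A - 6*d)*(-4 + A + d) (r(d, A) = (d + (A - 4))*(A + d*(-4 - 2)) = (d + (-4 + A))*(A + d*(-6)) = (-4 + A + d)*(A - 6*d) = (A - 6*d)*(-4 + A + d))
x(z, N) = 3/(-4 + 2*N) (x(z, N) = 3/(-4 + (N + N)) = 3/(-4 + 2*N))
x(27, 7)*r(11, -10) = (3/(2*(-2 + 7)))*((-10)² - 6*11² - 4*(-10) + 24*11 - 5*(-10)*11) = ((3/2)/5)*(100 - 6*121 + 40 + 264 + 550) = ((3/2)*(⅕))*(100 - 726 + 40 + 264 + 550) = (3/10)*228 = 342/5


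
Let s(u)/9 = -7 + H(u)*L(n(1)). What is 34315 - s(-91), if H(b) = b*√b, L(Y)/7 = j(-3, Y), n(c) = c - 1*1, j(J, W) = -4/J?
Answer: 34378 + 7644*I*√91 ≈ 34378.0 + 72919.0*I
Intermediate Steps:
n(c) = -1 + c (n(c) = c - 1 = -1 + c)
L(Y) = 28/3 (L(Y) = 7*(-4/(-3)) = 7*(-4*(-⅓)) = 7*(4/3) = 28/3)
H(b) = b^(3/2)
s(u) = -63 + 84*u^(3/2) (s(u) = 9*(-7 + u^(3/2)*(28/3)) = 9*(-7 + 28*u^(3/2)/3) = -63 + 84*u^(3/2))
34315 - s(-91) = 34315 - (-63 + 84*(-91)^(3/2)) = 34315 - (-63 + 84*(-91*I*√91)) = 34315 - (-63 - 7644*I*√91) = 34315 + (63 + 7644*I*√91) = 34378 + 7644*I*√91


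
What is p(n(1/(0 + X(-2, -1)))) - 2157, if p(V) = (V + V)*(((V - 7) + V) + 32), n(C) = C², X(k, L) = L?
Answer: -2103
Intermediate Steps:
p(V) = 2*V*(25 + 2*V) (p(V) = (2*V)*(((-7 + V) + V) + 32) = (2*V)*((-7 + 2*V) + 32) = (2*V)*(25 + 2*V) = 2*V*(25 + 2*V))
p(n(1/(0 + X(-2, -1)))) - 2157 = 2*(1/(0 - 1))²*(25 + 2*(1/(0 - 1))²) - 2157 = 2*(1/(-1))²*(25 + 2*(1/(-1))²) - 2157 = 2*(-1)²*(25 + 2*(-1)²) - 2157 = 2*1*(25 + 2*1) - 2157 = 2*1*(25 + 2) - 2157 = 2*1*27 - 2157 = 54 - 2157 = -2103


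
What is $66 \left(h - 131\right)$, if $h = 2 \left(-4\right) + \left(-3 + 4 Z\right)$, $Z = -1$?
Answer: $-9636$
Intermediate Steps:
$h = -15$ ($h = 2 \left(-4\right) + \left(-3 + 4 \left(-1\right)\right) = -8 - 7 = -15$)
$66 \left(h - 131\right) = 66 \left(-15 - 131\right) = 66 \left(-146\right) = -9636$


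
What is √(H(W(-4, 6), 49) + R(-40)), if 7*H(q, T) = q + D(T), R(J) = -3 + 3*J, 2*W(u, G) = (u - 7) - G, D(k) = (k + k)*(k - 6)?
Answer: √93646/14 ≈ 21.858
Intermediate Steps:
D(k) = 2*k*(-6 + k) (D(k) = (2*k)*(-6 + k) = 2*k*(-6 + k))
W(u, G) = -7/2 + u/2 - G/2 (W(u, G) = ((u - 7) - G)/2 = ((-7 + u) - G)/2 = (-7 + u - G)/2 = -7/2 + u/2 - G/2)
H(q, T) = q/7 + 2*T*(-6 + T)/7 (H(q, T) = (q + 2*T*(-6 + T))/7 = q/7 + 2*T*(-6 + T)/7)
√(H(W(-4, 6), 49) + R(-40)) = √(((-7/2 + (½)*(-4) - ½*6)/7 + (2/7)*49*(-6 + 49)) + (-3 + 3*(-40))) = √(((-7/2 - 2 - 3)/7 + (2/7)*49*43) + (-3 - 120)) = √(((⅐)*(-17/2) + 602) - 123) = √((-17/14 + 602) - 123) = √(8411/14 - 123) = √(6689/14) = √93646/14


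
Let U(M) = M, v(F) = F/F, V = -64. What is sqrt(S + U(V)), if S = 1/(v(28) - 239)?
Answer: I*sqrt(3625454)/238 ≈ 8.0003*I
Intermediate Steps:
v(F) = 1
S = -1/238 (S = 1/(1 - 239) = 1/(-238) = -1/238 ≈ -0.0042017)
sqrt(S + U(V)) = sqrt(-1/238 - 64) = sqrt(-15233/238) = I*sqrt(3625454)/238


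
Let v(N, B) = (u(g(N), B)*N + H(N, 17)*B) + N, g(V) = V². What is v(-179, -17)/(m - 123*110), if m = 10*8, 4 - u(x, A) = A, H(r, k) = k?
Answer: 4227/13450 ≈ 0.31428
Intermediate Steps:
u(x, A) = 4 - A
v(N, B) = N + 17*B + N*(4 - B) (v(N, B) = ((4 - B)*N + 17*B) + N = (N*(4 - B) + 17*B) + N = (17*B + N*(4 - B)) + N = N + 17*B + N*(4 - B))
m = 80
v(-179, -17)/(m - 123*110) = (-179 + 17*(-17) - 1*(-179)*(-4 - 17))/(80 - 123*110) = (-179 - 289 - 1*(-179)*(-21))/(80 - 13530) = (-179 - 289 - 3759)/(-13450) = -4227*(-1/13450) = 4227/13450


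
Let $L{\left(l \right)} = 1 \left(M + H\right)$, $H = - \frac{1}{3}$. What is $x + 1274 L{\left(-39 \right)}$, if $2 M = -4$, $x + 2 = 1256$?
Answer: $- \frac{5156}{3} \approx -1718.7$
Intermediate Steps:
$x = 1254$ ($x = -2 + 1256 = 1254$)
$M = -2$ ($M = \frac{1}{2} \left(-4\right) = -2$)
$H = - \frac{1}{3}$ ($H = \left(-1\right) \frac{1}{3} = - \frac{1}{3} \approx -0.33333$)
$L{\left(l \right)} = - \frac{7}{3}$ ($L{\left(l \right)} = 1 \left(-2 - \frac{1}{3}\right) = 1 \left(- \frac{7}{3}\right) = - \frac{7}{3}$)
$x + 1274 L{\left(-39 \right)} = 1254 + 1274 \left(- \frac{7}{3}\right) = 1254 - \frac{8918}{3} = - \frac{5156}{3}$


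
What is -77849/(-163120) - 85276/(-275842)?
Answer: 17692122489/22497673520 ≈ 0.78640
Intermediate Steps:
-77849/(-163120) - 85276/(-275842) = -77849*(-1/163120) - 85276*(-1/275842) = 77849/163120 + 42638/137921 = 17692122489/22497673520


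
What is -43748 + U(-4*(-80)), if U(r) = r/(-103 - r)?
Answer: -18505724/423 ≈ -43749.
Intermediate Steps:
-43748 + U(-4*(-80)) = -43748 - (-4*(-80))/(103 - 4*(-80)) = -43748 - 1*320/(103 + 320) = -43748 - 1*320/423 = -43748 - 1*320*1/423 = -43748 - 320/423 = -18505724/423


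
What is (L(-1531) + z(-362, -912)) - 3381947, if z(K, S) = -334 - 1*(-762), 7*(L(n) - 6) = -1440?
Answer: -23672031/7 ≈ -3.3817e+6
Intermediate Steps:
L(n) = -1398/7 (L(n) = 6 + (1/7)*(-1440) = 6 - 1440/7 = -1398/7)
z(K, S) = 428 (z(K, S) = -334 + 762 = 428)
(L(-1531) + z(-362, -912)) - 3381947 = (-1398/7 + 428) - 3381947 = 1598/7 - 3381947 = -23672031/7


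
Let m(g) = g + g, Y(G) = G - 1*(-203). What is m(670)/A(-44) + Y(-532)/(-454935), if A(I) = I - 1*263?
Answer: -609511897/139665045 ≈ -4.3641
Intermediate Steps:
Y(G) = 203 + G (Y(G) = G + 203 = 203 + G)
m(g) = 2*g
A(I) = -263 + I (A(I) = I - 263 = -263 + I)
m(670)/A(-44) + Y(-532)/(-454935) = (2*670)/(-263 - 44) + (203 - 532)/(-454935) = 1340/(-307) - 329*(-1/454935) = 1340*(-1/307) + 329/454935 = -1340/307 + 329/454935 = -609511897/139665045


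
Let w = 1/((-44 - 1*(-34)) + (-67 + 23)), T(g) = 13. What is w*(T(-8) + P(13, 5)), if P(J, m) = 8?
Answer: -7/18 ≈ -0.38889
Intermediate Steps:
w = -1/54 (w = 1/((-44 + 34) - 44) = 1/(-10 - 44) = 1/(-54) = -1/54 ≈ -0.018519)
w*(T(-8) + P(13, 5)) = -(13 + 8)/54 = -1/54*21 = -7/18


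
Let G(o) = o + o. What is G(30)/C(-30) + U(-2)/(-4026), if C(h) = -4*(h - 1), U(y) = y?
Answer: 30226/62403 ≈ 0.48437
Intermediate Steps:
G(o) = 2*o
C(h) = 4 - 4*h (C(h) = -4*(-1 + h) = 4 - 4*h)
G(30)/C(-30) + U(-2)/(-4026) = (2*30)/(4 - 4*(-30)) - 2/(-4026) = 60/(4 + 120) - 2*(-1/4026) = 60/124 + 1/2013 = 60*(1/124) + 1/2013 = 15/31 + 1/2013 = 30226/62403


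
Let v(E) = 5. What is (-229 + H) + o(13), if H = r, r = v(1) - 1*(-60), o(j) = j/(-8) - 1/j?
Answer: -17233/104 ≈ -165.70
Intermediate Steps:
o(j) = -1/j - j/8 (o(j) = j*(-1/8) - 1/j = -j/8 - 1/j = -1/j - j/8)
r = 65 (r = 5 - 1*(-60) = 5 + 60 = 65)
H = 65
(-229 + H) + o(13) = (-229 + 65) + (-1/13 - 1/8*13) = -164 + (-1*1/13 - 13/8) = -164 + (-1/13 - 13/8) = -164 - 177/104 = -17233/104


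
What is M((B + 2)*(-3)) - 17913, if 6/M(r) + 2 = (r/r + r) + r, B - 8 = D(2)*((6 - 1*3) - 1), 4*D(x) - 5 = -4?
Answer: -573219/32 ≈ -17913.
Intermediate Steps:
D(x) = 1/4 (D(x) = 5/4 + (1/4)*(-4) = 5/4 - 1 = 1/4)
B = 17/2 (B = 8 + ((6 - 1*3) - 1)/4 = 8 + ((6 - 3) - 1)/4 = 8 + (3 - 1)/4 = 8 + (1/4)*2 = 8 + 1/2 = 17/2 ≈ 8.5000)
M(r) = 6/(-1 + 2*r) (M(r) = 6/(-2 + ((r/r + r) + r)) = 6/(-2 + ((1 + r) + r)) = 6/(-2 + (1 + 2*r)) = 6/(-1 + 2*r))
M((B + 2)*(-3)) - 17913 = 6/(-1 + 2*((17/2 + 2)*(-3))) - 17913 = 6/(-1 + 2*((21/2)*(-3))) - 17913 = 6/(-1 + 2*(-63/2)) - 17913 = 6/(-1 - 63) - 17913 = 6/(-64) - 17913 = 6*(-1/64) - 17913 = -3/32 - 17913 = -573219/32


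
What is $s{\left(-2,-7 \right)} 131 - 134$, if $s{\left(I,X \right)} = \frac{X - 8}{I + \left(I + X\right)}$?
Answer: $\frac{491}{11} \approx 44.636$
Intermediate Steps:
$s{\left(I,X \right)} = \frac{-8 + X}{X + 2 I}$
$s{\left(-2,-7 \right)} 131 - 134 = \frac{-8 - 7}{-7 + 2 \left(-2\right)} 131 - 134 = \frac{1}{-7 - 4} \left(-15\right) 131 - 134 = \frac{1}{-11} \left(-15\right) 131 - 134 = \left(- \frac{1}{11}\right) \left(-15\right) 131 - 134 = \frac{15}{11} \cdot 131 - 134 = \frac{1965}{11} - 134 = \frac{491}{11}$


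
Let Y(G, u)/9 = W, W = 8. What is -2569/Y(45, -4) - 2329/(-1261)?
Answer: -3071821/90792 ≈ -33.834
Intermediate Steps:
Y(G, u) = 72 (Y(G, u) = 9*8 = 72)
-2569/Y(45, -4) - 2329/(-1261) = -2569/72 - 2329/(-1261) = -2569*1/72 - 2329*(-1/1261) = -2569/72 + 2329/1261 = -3071821/90792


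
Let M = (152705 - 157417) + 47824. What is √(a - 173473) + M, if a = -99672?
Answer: 43112 + I*√273145 ≈ 43112.0 + 522.63*I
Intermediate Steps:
M = 43112 (M = -4712 + 47824 = 43112)
√(a - 173473) + M = √(-99672 - 173473) + 43112 = √(-273145) + 43112 = I*√273145 + 43112 = 43112 + I*√273145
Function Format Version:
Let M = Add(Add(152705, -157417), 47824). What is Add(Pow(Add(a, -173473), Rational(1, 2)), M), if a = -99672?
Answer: Add(43112, Mul(I, Pow(273145, Rational(1, 2)))) ≈ Add(43112., Mul(522.63, I))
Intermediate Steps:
M = 43112 (M = Add(-4712, 47824) = 43112)
Add(Pow(Add(a, -173473), Rational(1, 2)), M) = Add(Pow(Add(-99672, -173473), Rational(1, 2)), 43112) = Add(Pow(-273145, Rational(1, 2)), 43112) = Add(Mul(I, Pow(273145, Rational(1, 2))), 43112) = Add(43112, Mul(I, Pow(273145, Rational(1, 2))))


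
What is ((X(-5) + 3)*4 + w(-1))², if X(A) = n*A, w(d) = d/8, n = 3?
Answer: 148225/64 ≈ 2316.0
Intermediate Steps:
w(d) = d/8 (w(d) = d*(⅛) = d/8)
X(A) = 3*A
((X(-5) + 3)*4 + w(-1))² = ((3*(-5) + 3)*4 + (⅛)*(-1))² = ((-15 + 3)*4 - ⅛)² = (-12*4 - ⅛)² = (-48 - ⅛)² = (-385/8)² = 148225/64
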